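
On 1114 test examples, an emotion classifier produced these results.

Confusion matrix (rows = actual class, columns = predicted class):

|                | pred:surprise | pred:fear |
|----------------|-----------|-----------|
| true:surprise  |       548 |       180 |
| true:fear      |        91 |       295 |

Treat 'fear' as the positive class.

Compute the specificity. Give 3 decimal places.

Specificity = TN/(TN+FP) = 548/(548+180) = 0.753

0.753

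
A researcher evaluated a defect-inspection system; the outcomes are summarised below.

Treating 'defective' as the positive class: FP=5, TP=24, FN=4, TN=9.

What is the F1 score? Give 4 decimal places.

0.8421

Precision = TP/(TP+FP) = 24/29 = 0.8276
Recall = TP/(TP+FN) = 24/28 = 0.8571
F1 = 2·TP/(2·TP+FP+FN) = 48/57 = 0.8421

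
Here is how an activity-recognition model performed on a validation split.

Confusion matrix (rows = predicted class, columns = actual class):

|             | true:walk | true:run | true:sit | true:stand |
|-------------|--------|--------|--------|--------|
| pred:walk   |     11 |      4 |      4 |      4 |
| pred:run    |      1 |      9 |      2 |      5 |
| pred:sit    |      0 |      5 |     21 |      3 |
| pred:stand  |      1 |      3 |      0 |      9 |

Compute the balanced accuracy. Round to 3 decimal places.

Balanced accuracy = mean of per-class recall.
  walk: recall = 11/13 = 0.8462
  run: recall = 9/21 = 0.4286
  sit: recall = 21/27 = 0.7778
  stand: recall = 9/21 = 0.4286
Mean = (0.8462 + 0.4286 + 0.7778 + 0.4286) / 4 = 0.620

0.620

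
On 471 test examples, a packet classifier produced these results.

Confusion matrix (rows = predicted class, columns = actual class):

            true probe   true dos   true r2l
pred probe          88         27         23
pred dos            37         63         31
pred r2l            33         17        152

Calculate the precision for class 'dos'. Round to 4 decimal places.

0.4809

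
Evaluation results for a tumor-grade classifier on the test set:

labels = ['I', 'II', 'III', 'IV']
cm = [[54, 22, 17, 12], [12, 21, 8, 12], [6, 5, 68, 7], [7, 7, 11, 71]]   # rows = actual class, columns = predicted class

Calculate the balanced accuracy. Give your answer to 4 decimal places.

0.6102

Balanced accuracy = mean of per-class recall.
  I: recall = 54/105 = 0.51429
  II: recall = 21/53 = 0.39623
  III: recall = 68/86 = 0.79070
  IV: recall = 71/96 = 0.73958
Mean = (0.51429 + 0.39623 + 0.79070 + 0.73958) / 4 = 0.6102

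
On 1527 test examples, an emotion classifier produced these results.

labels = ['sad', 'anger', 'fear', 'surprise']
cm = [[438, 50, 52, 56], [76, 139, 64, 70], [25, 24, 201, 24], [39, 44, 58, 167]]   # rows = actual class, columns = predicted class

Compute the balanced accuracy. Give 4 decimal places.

0.6022

Balanced accuracy = mean of per-class recall.
  sad: recall = 438/596 = 0.73490
  anger: recall = 139/349 = 0.39828
  fear: recall = 201/274 = 0.73358
  surprise: recall = 167/308 = 0.54221
Mean = (0.73490 + 0.39828 + 0.73358 + 0.54221) / 4 = 0.6022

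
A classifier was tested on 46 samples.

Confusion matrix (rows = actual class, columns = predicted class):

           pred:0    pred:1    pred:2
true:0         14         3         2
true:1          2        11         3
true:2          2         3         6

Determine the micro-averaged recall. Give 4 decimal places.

0.6739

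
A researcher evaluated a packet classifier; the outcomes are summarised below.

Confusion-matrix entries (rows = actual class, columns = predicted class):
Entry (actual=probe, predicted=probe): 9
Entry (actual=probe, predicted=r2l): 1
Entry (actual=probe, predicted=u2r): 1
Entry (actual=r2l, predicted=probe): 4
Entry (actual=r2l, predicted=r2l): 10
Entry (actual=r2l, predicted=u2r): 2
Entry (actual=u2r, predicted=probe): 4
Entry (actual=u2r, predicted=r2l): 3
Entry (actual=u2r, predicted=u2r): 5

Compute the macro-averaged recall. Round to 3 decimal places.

0.620

Per-class recall (TP/(TP+FN)):
  probe: TP=9, FN=1+1=2 → 9/11 = 0.8182
  r2l: TP=10, FN=4+2=6 → 10/16 = 0.6250
  u2r: TP=5, FN=4+3=7 → 5/12 = 0.4167
Macro-recall = mean = (0.8182 + 0.6250 + 0.4167) / 3 = 0.620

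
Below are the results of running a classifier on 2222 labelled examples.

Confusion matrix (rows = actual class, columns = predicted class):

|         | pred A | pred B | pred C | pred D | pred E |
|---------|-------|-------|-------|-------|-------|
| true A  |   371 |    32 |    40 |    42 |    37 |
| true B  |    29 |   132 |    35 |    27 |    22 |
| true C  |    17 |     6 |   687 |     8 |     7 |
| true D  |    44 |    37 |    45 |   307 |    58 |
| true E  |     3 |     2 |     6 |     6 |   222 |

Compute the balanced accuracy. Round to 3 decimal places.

0.750

Balanced accuracy = mean of per-class recall.
  A: recall = 371/522 = 0.7107
  B: recall = 132/245 = 0.5388
  C: recall = 687/725 = 0.9476
  D: recall = 307/491 = 0.6253
  E: recall = 222/239 = 0.9289
Mean = (0.7107 + 0.5388 + 0.9476 + 0.6253 + 0.9289) / 5 = 0.750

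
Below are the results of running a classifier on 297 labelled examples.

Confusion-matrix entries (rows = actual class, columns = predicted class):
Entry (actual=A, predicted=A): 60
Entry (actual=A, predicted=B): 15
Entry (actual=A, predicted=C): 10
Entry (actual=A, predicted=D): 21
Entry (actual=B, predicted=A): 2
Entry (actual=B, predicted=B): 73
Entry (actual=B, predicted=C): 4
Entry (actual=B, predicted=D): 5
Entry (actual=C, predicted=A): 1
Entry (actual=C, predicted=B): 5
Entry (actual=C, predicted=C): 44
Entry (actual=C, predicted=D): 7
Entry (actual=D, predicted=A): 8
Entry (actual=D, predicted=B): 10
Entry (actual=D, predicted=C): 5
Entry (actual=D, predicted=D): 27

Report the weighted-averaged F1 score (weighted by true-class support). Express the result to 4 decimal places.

Per-class F1 score (2·TP/(2·TP+FP+FN)):
  A: TP=60, FP=2+1+8=11, FN=15+10+21=46 → 120/177 = 0.67797
  B: TP=73, FP=15+5+10=30, FN=2+4+5=11 → 146/187 = 0.78075
  C: TP=44, FP=10+4+5=19, FN=1+5+7=13 → 88/120 = 0.73333
  D: TP=27, FP=21+5+7=33, FN=8+10+5=23 → 54/110 = 0.49091
Weighted-F1 score = Σ (supportᵢ/N)·F1 scoreᵢ with N=297: (106/297)·0.67797 + (84/297)·0.78075 + (57/297)·0.73333 + (50/297)·0.49091 = 0.6862

0.6862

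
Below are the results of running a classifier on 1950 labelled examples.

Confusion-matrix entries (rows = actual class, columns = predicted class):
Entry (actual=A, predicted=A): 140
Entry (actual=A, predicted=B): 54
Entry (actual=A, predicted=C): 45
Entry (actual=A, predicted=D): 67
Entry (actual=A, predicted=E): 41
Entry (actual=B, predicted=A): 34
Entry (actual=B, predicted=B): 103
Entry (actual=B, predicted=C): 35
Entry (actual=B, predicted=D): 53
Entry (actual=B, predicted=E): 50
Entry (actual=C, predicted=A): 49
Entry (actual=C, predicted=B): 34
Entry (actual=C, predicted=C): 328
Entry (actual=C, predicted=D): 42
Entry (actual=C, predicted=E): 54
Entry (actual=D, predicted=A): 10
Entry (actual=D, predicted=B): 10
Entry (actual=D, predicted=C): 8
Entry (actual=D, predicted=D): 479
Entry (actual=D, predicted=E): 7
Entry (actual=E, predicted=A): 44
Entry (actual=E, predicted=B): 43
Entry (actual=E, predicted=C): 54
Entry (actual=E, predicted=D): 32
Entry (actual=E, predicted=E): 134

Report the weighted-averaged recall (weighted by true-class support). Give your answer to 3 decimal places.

Per-class recall (TP/(TP+FN)):
  A: TP=140, FN=54+45+67+41=207 → 140/347 = 0.4035
  B: TP=103, FN=34+35+53+50=172 → 103/275 = 0.3745
  C: TP=328, FN=49+34+42+54=179 → 328/507 = 0.6469
  D: TP=479, FN=10+10+8+7=35 → 479/514 = 0.9319
  E: TP=134, FN=44+43+54+32=173 → 134/307 = 0.4365
Weighted-recall = Σ (supportᵢ/N)·recallᵢ with N=1950: (347/1950)·0.4035 + (275/1950)·0.3745 + (507/1950)·0.6469 + (514/1950)·0.9319 + (307/1950)·0.4365 = 0.607

0.607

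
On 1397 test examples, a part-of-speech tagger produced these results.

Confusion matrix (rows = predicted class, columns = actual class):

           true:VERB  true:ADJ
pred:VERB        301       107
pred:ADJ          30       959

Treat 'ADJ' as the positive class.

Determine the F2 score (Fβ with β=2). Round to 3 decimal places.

Fβ = (1+β²)·TP / ((1+β²)·TP + β²·FN + FP), with β²=4
= 5·959 / (5·959 + 4·107 + 30) = 0.913

0.913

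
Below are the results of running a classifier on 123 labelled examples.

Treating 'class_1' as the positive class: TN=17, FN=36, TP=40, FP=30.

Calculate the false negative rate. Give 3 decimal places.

0.474

FNR = FN/(FN+TP) = 36/(36+40) = 0.474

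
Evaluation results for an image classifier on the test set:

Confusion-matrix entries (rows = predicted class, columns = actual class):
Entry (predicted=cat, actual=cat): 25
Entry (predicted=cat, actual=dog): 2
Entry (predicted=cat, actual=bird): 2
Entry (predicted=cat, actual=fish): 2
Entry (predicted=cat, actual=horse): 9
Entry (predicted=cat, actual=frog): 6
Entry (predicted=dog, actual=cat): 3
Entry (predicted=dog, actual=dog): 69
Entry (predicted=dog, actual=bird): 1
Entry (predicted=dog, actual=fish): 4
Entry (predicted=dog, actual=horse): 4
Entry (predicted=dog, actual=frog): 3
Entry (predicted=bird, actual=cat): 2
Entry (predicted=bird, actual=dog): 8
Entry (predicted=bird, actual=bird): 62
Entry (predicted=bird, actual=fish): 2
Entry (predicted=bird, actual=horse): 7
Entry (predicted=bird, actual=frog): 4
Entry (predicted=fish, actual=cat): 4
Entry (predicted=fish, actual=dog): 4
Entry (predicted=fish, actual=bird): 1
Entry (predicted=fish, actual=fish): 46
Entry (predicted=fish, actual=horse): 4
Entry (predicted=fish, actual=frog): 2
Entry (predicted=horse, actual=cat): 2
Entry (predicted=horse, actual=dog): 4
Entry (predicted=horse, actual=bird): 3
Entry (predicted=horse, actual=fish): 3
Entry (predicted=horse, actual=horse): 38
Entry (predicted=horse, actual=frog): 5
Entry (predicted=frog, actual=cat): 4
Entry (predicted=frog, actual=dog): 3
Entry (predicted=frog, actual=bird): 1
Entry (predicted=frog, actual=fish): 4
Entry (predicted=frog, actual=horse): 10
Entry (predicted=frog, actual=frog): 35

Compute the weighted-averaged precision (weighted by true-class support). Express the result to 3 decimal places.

Per-class precision (TP/(TP+FP)):
  cat: TP=25, FP=2+2+2+9+6=21 → 25/46 = 0.5435
  dog: TP=69, FP=3+1+4+4+3=15 → 69/84 = 0.8214
  bird: TP=62, FP=2+8+2+7+4=23 → 62/85 = 0.7294
  fish: TP=46, FP=4+4+1+4+2=15 → 46/61 = 0.7541
  horse: TP=38, FP=2+4+3+3+5=17 → 38/55 = 0.6909
  frog: TP=35, FP=4+3+1+4+10=22 → 35/57 = 0.6140
Weighted-precision = Σ (supportᵢ/N)·precisionᵢ with N=388: (40/388)·0.5435 + (90/388)·0.8214 + (70/388)·0.7294 + (61/388)·0.7541 + (72/388)·0.6909 + (55/388)·0.6140 = 0.712

0.712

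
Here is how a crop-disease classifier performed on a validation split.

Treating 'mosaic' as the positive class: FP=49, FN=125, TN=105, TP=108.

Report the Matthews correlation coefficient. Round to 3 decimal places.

MCC = (TP·TN − FP·FN) / √((TP+FP)(TP+FN)(TN+FP)(TN+FN))
Numerator = 108·105 − 49·125 = 5215
Denominator = √(157·233·154·230) = √1295699020 = 35995.8195
MCC = 5215 / 35995.8195 = 0.145

0.145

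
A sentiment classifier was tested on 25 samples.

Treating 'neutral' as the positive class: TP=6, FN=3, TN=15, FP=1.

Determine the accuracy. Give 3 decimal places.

0.840

Accuracy = (TP+TN)/N = (6+15)/25 = 0.840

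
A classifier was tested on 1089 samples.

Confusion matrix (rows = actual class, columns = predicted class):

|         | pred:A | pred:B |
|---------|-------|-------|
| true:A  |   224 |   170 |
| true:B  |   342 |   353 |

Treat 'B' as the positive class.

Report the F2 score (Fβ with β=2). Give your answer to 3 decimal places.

Fβ = (1+β²)·TP / ((1+β²)·TP + β²·FN + FP), with β²=4
= 5·353 / (5·353 + 4·342 + 170) = 0.534

0.534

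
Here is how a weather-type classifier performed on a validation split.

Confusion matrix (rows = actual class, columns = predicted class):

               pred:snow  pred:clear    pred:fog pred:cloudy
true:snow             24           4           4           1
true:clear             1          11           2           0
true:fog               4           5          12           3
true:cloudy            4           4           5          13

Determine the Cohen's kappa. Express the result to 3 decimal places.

Observed agreement pₒ = trace/N = 60/97 = 0.6186
Expected agreement pₑ = Σ (rowᵢ·colᵢ)/N² = (33·33 + 14·24 + 24·23 + 26·17)/97² = 0.2571
κ = (pₒ − pₑ)/(1 − pₑ) = (0.6186 − 0.2571)/(1 − 0.2571) = 0.487

0.487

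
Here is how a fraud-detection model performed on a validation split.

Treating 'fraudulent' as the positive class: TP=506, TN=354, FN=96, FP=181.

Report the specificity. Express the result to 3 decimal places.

0.662

Specificity = TN/(TN+FP) = 354/(354+181) = 0.662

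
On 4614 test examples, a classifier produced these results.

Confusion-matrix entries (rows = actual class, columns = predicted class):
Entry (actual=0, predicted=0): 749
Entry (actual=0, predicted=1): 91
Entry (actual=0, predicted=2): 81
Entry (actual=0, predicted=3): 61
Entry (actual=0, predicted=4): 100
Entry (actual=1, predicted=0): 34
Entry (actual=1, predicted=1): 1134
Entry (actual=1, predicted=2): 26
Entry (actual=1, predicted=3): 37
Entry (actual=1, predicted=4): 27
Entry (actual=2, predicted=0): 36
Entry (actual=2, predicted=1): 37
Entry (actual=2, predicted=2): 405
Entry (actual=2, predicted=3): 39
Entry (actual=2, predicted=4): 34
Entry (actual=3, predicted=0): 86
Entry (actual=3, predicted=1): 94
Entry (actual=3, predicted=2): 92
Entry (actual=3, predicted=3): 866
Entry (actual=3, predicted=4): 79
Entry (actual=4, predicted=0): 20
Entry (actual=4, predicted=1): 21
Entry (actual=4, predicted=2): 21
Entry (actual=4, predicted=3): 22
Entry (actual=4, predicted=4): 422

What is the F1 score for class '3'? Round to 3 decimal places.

Take TP from the diagonal, FP from the rest of the '3' prediction marginal, FN from the rest of the '3' actual marginal.
F1 score = 2·TP/(2·TP+FP+FN).
3: TP=866, FP=61+37+39+22=159, FN=86+94+92+79=351 → 1732/2242 = 0.7725

0.773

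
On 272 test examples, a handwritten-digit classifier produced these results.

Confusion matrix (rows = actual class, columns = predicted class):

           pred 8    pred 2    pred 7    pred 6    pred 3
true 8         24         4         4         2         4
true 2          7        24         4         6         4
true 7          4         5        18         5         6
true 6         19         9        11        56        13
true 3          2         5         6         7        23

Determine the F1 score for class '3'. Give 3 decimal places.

Treat '3' as positive and all other classes as negative.
F1 score = 2·TP/(2·TP+FP+FN).
3: TP=23, FP=4+4+6+13=27, FN=2+5+6+7=20 → 46/93 = 0.4946

0.495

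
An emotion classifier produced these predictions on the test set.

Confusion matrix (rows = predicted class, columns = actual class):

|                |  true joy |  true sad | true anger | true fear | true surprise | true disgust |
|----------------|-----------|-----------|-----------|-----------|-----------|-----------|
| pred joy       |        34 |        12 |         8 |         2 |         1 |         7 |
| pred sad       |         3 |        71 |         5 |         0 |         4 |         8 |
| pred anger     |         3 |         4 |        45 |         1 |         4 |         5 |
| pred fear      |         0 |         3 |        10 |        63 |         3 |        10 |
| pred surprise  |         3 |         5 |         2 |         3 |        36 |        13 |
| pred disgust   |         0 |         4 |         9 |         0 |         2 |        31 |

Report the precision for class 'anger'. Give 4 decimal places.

0.7258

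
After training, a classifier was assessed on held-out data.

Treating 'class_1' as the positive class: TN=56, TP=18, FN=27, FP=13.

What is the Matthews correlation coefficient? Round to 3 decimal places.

0.232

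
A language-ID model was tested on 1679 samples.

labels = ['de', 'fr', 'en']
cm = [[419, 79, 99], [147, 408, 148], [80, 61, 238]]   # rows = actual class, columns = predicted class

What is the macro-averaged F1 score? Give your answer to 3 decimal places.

Per-class F1 score (2·TP/(2·TP+FP+FN)):
  de: TP=419, FP=147+80=227, FN=79+99=178 → 838/1243 = 0.6742
  fr: TP=408, FP=79+61=140, FN=147+148=295 → 816/1251 = 0.6523
  en: TP=238, FP=99+148=247, FN=80+61=141 → 476/864 = 0.5509
Macro-F1 score = mean = (0.6742 + 0.6523 + 0.5509) / 3 = 0.626

0.626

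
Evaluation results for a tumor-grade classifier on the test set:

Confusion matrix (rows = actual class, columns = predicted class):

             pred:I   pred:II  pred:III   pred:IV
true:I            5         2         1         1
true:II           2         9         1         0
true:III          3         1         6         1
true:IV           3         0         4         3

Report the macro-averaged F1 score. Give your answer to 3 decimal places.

0.532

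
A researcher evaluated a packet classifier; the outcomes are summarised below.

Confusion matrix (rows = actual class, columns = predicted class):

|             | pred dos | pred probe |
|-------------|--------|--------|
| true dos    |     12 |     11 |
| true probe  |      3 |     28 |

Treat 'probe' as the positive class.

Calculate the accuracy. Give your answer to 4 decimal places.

0.7407

Accuracy = (TP+TN)/N = (28+12)/54 = 0.7407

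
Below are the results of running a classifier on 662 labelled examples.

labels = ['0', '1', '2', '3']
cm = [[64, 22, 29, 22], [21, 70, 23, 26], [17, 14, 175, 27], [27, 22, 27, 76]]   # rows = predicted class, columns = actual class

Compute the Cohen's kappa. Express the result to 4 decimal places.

0.4279

Observed agreement pₒ = trace/N = 385/662 = 0.58157
Expected agreement pₑ = Σ (rowᵢ·colᵢ)/N² = (129·137 + 128·140 + 254·233 + 151·152)/662² = 0.26863
κ = (pₒ − pₑ)/(1 − pₑ) = (0.58157 − 0.26863)/(1 − 0.26863) = 0.4279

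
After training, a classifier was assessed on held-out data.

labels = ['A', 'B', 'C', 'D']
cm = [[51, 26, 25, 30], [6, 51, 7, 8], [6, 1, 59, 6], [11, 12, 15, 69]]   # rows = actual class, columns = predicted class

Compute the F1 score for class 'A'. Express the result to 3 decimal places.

0.495

Treat 'A' as positive and all other classes as negative.
F1 score = 2·TP/(2·TP+FP+FN).
A: TP=51, FP=6+6+11=23, FN=26+25+30=81 → 102/206 = 0.4951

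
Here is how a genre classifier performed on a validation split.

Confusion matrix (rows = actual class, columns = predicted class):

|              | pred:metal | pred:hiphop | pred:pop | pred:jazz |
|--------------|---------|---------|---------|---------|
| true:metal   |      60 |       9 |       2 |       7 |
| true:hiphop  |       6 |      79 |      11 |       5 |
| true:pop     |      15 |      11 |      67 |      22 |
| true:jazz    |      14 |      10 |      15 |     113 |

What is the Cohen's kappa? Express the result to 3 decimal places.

0.615

Observed agreement pₒ = trace/N = 319/446 = 0.7152
Expected agreement pₑ = Σ (rowᵢ·colᵢ)/N² = (78·95 + 101·109 + 115·95 + 152·147)/446² = 0.2598
κ = (pₒ − pₑ)/(1 − pₑ) = (0.7152 − 0.2598)/(1 − 0.2598) = 0.615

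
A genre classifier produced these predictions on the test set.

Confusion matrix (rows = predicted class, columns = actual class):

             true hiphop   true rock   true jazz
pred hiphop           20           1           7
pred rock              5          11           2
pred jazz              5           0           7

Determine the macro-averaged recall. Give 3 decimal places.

Per-class recall (TP/(TP+FN)):
  hiphop: TP=20, FN=5+5=10 → 20/30 = 0.6667
  rock: TP=11, FN=1+0=1 → 11/12 = 0.9167
  jazz: TP=7, FN=7+2=9 → 7/16 = 0.4375
Macro-recall = mean = (0.6667 + 0.9167 + 0.4375) / 3 = 0.674

0.674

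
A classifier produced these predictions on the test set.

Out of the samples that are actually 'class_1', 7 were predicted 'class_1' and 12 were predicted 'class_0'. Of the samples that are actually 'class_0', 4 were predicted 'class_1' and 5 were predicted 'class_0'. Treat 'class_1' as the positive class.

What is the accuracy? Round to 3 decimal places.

0.429

Accuracy = (TP+TN)/N = (7+5)/28 = 0.429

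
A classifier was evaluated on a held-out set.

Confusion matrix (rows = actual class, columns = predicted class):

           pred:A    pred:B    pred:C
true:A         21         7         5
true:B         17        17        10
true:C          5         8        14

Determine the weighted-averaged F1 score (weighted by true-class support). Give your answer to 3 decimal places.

0.494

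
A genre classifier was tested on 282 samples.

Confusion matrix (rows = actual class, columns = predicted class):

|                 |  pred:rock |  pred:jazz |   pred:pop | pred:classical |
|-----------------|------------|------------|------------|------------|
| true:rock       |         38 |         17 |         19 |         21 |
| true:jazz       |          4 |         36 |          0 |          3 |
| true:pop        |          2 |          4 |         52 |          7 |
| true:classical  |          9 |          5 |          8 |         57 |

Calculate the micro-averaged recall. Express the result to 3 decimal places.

0.649

Micro-averaging pools counts across classes: ΣTP=183, ΣFP=99, ΣFN=99.
Micro-recall = TP/(TP+FN) on pooled counts = 0.649 (equals overall accuracy in single-label multiclass).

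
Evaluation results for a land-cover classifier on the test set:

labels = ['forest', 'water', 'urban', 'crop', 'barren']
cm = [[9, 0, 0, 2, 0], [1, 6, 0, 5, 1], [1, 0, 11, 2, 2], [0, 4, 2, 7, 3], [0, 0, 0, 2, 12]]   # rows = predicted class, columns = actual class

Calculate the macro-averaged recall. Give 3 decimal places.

0.664

Per-class recall (TP/(TP+FN)):
  forest: TP=9, FN=1+1+0+0=2 → 9/11 = 0.8182
  water: TP=6, FN=0+0+4+0=4 → 6/10 = 0.6000
  urban: TP=11, FN=0+0+2+0=2 → 11/13 = 0.8462
  crop: TP=7, FN=2+5+2+2=11 → 7/18 = 0.3889
  barren: TP=12, FN=0+1+2+3=6 → 12/18 = 0.6667
Macro-recall = mean = (0.8182 + 0.6000 + 0.8462 + 0.3889 + 0.6667) / 5 = 0.664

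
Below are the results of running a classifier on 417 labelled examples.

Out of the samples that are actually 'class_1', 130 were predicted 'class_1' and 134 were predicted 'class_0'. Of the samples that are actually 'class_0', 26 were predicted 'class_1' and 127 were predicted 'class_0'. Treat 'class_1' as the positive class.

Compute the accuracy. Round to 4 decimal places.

0.6163

Accuracy = (TP+TN)/N = (130+127)/417 = 0.6163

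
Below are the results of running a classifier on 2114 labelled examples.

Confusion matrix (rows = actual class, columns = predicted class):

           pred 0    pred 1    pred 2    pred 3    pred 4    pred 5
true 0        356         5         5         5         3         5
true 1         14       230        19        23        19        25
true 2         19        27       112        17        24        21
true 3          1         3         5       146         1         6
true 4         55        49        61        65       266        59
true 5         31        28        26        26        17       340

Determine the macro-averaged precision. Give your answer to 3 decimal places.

Per-class precision (TP/(TP+FP)):
  0: TP=356, FP=14+19+1+55+31=120 → 356/476 = 0.7479
  1: TP=230, FP=5+27+3+49+28=112 → 230/342 = 0.6725
  2: TP=112, FP=5+19+5+61+26=116 → 112/228 = 0.4912
  3: TP=146, FP=5+23+17+65+26=136 → 146/282 = 0.5177
  4: TP=266, FP=3+19+24+1+17=64 → 266/330 = 0.8061
  5: TP=340, FP=5+25+21+6+59=116 → 340/456 = 0.7456
Macro-precision = mean = (0.7479 + 0.6725 + 0.4912 + 0.5177 + 0.8061 + 0.7456) / 6 = 0.664

0.664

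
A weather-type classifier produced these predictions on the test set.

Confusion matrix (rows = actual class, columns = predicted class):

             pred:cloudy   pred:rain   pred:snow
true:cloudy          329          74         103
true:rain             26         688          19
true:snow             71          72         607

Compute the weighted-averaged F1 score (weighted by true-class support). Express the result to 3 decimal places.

0.813

Per-class F1 score (2·TP/(2·TP+FP+FN)):
  cloudy: TP=329, FP=26+71=97, FN=74+103=177 → 658/932 = 0.7060
  rain: TP=688, FP=74+72=146, FN=26+19=45 → 1376/1567 = 0.8781
  snow: TP=607, FP=103+19=122, FN=71+72=143 → 1214/1479 = 0.8208
Weighted-F1 score = Σ (supportᵢ/N)·F1 scoreᵢ with N=1989: (506/1989)·0.7060 + (733/1989)·0.8781 + (750/1989)·0.8208 = 0.813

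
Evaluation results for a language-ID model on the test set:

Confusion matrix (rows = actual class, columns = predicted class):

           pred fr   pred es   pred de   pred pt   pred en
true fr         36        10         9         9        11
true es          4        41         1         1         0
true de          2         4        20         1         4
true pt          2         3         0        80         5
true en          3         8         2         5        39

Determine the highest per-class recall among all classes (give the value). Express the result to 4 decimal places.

0.8889

Per-class recall (TP/(TP+FN)):
  fr: TP=36, FN=10+9+9+11=39 → 36/75 = 0.48000
  es: TP=41, FN=4+1+1+0=6 → 41/47 = 0.87234
  de: TP=20, FN=2+4+1+4=11 → 20/31 = 0.64516
  pt: TP=80, FN=2+3+0+5=10 → 80/90 = 0.88889
  en: TP=39, FN=3+8+2+5=18 → 39/57 = 0.68421
Highest is class 'pt' with recall = 0.8889.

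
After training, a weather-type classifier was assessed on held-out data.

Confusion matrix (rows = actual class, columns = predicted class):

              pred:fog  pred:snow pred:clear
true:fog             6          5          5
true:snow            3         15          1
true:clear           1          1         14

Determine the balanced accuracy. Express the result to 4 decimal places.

Balanced accuracy = mean of per-class recall.
  fog: recall = 6/16 = 0.37500
  snow: recall = 15/19 = 0.78947
  clear: recall = 14/16 = 0.87500
Mean = (0.37500 + 0.78947 + 0.87500) / 3 = 0.6798

0.6798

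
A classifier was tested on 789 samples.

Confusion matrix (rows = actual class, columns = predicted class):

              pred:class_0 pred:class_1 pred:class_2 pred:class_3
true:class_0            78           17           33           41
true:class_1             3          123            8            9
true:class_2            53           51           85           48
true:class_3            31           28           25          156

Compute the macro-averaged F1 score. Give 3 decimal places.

0.554

Per-class F1 score (2·TP/(2·TP+FP+FN)):
  class_0: TP=78, FP=3+53+31=87, FN=17+33+41=91 → 156/334 = 0.4671
  class_1: TP=123, FP=17+51+28=96, FN=3+8+9=20 → 246/362 = 0.6796
  class_2: TP=85, FP=33+8+25=66, FN=53+51+48=152 → 170/388 = 0.4381
  class_3: TP=156, FP=41+9+48=98, FN=31+28+25=84 → 312/494 = 0.6316
Macro-F1 score = mean = (0.4671 + 0.6796 + 0.4381 + 0.6316) / 4 = 0.554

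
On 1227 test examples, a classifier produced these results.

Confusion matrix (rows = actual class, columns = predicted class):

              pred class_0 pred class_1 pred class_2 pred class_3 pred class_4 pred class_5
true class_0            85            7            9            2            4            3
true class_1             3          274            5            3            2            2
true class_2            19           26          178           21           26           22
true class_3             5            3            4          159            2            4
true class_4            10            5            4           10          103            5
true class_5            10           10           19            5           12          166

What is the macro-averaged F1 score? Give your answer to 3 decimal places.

0.773

Per-class F1 score (2·TP/(2·TP+FP+FN)):
  class_0: TP=85, FP=3+19+5+10+10=47, FN=7+9+2+4+3=25 → 170/242 = 0.7025
  class_1: TP=274, FP=7+26+3+5+10=51, FN=3+5+3+2+2=15 → 548/614 = 0.8925
  class_2: TP=178, FP=9+5+4+4+19=41, FN=19+26+21+26+22=114 → 356/511 = 0.6967
  class_3: TP=159, FP=2+3+21+10+5=41, FN=5+3+4+2+4=18 → 318/377 = 0.8435
  class_4: TP=103, FP=4+2+26+2+12=46, FN=10+5+4+10+5=34 → 206/286 = 0.7203
  class_5: TP=166, FP=3+2+22+4+5=36, FN=10+10+19+5+12=56 → 332/424 = 0.7830
Macro-F1 score = mean = (0.7025 + 0.8925 + 0.6967 + 0.8435 + 0.7203 + 0.7830) / 6 = 0.773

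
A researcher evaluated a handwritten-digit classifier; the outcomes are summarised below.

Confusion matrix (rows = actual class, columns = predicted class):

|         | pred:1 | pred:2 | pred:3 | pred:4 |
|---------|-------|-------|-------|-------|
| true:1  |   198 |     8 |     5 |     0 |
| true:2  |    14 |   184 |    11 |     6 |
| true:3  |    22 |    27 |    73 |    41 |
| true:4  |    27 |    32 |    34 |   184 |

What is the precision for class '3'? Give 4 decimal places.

0.5935

precision = TP/(TP+FP).
3: TP=73, FP=5+11+34=50 → 73/123 = 0.59350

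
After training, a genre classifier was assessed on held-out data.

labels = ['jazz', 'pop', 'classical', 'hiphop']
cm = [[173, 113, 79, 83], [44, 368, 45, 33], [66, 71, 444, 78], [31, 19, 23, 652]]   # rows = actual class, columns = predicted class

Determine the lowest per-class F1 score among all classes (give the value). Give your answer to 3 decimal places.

0.454

Per-class F1 score (2·TP/(2·TP+FP+FN)):
  jazz: TP=173, FP=44+66+31=141, FN=113+79+83=275 → 346/762 = 0.4541
  pop: TP=368, FP=113+71+19=203, FN=44+45+33=122 → 736/1061 = 0.6937
  classical: TP=444, FP=79+45+23=147, FN=66+71+78=215 → 888/1250 = 0.7104
  hiphop: TP=652, FP=83+33+78=194, FN=31+19+23=73 → 1304/1571 = 0.8300
Lowest is class 'jazz' with F1 score = 0.454.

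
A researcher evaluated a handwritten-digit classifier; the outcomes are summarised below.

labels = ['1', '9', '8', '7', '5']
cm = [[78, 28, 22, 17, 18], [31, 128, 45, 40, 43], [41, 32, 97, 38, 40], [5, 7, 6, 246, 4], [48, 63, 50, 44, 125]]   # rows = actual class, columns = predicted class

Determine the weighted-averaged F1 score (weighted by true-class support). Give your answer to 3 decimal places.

Per-class F1 score (2·TP/(2·TP+FP+FN)):
  1: TP=78, FP=31+41+5+48=125, FN=28+22+17+18=85 → 156/366 = 0.4262
  9: TP=128, FP=28+32+7+63=130, FN=31+45+40+43=159 → 256/545 = 0.4697
  8: TP=97, FP=22+45+6+50=123, FN=41+32+38+40=151 → 194/468 = 0.4145
  7: TP=246, FP=17+40+38+44=139, FN=5+7+6+4=22 → 492/653 = 0.7534
  5: TP=125, FP=18+43+40+4=105, FN=48+63+50+44=205 → 250/560 = 0.4464
Weighted-F1 score = Σ (supportᵢ/N)·F1 scoreᵢ with N=1296: (163/1296)·0.4262 + (287/1296)·0.4697 + (248/1296)·0.4145 + (268/1296)·0.7534 + (330/1296)·0.4464 = 0.506

0.506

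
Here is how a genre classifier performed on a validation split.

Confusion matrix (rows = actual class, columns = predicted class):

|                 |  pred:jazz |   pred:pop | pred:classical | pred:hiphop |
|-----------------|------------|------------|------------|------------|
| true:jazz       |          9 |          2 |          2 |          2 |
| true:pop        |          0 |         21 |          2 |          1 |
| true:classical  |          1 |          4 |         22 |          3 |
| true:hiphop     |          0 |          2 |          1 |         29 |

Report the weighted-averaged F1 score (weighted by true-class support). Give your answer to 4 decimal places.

Per-class F1 score (2·TP/(2·TP+FP+FN)):
  jazz: TP=9, FP=0+1+0=1, FN=2+2+2=6 → 18/25 = 0.72000
  pop: TP=21, FP=2+4+2=8, FN=0+2+1=3 → 42/53 = 0.79245
  classical: TP=22, FP=2+2+1=5, FN=1+4+3=8 → 44/57 = 0.77193
  hiphop: TP=29, FP=2+1+3=6, FN=0+2+1=3 → 58/67 = 0.86567
Weighted-F1 score = Σ (supportᵢ/N)·F1 scoreᵢ with N=101: (15/101)·0.72000 + (24/101)·0.79245 + (30/101)·0.77193 + (32/101)·0.86567 = 0.7988

0.7988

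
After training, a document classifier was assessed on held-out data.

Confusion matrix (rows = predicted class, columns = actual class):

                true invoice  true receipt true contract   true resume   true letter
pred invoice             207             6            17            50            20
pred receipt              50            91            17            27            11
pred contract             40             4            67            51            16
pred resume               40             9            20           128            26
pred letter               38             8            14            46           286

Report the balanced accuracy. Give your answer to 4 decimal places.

Balanced accuracy = mean of per-class recall.
  invoice: recall = 207/375 = 0.55200
  receipt: recall = 91/118 = 0.77119
  contract: recall = 67/135 = 0.49630
  resume: recall = 128/302 = 0.42384
  letter: recall = 286/359 = 0.79666
Mean = (0.55200 + 0.77119 + 0.49630 + 0.42384 + 0.79666) / 5 = 0.6080

0.6080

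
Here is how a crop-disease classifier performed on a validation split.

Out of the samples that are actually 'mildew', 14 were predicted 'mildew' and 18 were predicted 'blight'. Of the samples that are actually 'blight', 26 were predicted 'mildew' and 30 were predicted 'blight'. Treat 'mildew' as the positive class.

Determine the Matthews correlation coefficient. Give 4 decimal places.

MCC = (TP·TN − FP·FN) / √((TP+FP)(TP+FN)(TN+FP)(TN+FN))
Numerator = 14·30 − 26·18 = -48
Denominator = √(40·32·56·48) = √3440640 = 1854.8962
MCC = -48 / 1854.8962 = -0.0259

-0.0259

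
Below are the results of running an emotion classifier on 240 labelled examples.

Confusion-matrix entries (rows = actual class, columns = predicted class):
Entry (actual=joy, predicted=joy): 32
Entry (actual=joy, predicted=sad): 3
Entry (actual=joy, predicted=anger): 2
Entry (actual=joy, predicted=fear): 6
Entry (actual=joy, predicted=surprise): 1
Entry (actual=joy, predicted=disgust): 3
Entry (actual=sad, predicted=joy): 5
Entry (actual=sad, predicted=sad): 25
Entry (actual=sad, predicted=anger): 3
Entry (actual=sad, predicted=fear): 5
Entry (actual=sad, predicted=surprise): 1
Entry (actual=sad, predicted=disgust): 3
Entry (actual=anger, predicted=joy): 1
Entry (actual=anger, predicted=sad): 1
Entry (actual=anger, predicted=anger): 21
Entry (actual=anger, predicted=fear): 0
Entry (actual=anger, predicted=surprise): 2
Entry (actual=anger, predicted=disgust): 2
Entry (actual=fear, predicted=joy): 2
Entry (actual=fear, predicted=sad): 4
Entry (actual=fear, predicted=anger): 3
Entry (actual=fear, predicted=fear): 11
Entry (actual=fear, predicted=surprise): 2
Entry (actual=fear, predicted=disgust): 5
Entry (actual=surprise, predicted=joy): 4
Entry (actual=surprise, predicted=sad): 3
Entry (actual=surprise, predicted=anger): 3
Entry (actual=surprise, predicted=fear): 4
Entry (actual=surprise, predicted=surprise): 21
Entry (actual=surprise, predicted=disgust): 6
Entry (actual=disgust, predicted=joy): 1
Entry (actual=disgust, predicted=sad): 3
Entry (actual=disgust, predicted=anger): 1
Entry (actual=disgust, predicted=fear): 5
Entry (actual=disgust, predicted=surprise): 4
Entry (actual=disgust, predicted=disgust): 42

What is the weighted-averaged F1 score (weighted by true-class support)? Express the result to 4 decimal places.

Per-class F1 score (2·TP/(2·TP+FP+FN)):
  joy: TP=32, FP=5+1+2+4+1=13, FN=3+2+6+1+3=15 → 64/92 = 0.69565
  sad: TP=25, FP=3+1+4+3+3=14, FN=5+3+5+1+3=17 → 50/81 = 0.61728
  anger: TP=21, FP=2+3+3+3+1=12, FN=1+1+0+2+2=6 → 42/60 = 0.70000
  fear: TP=11, FP=6+5+0+4+5=20, FN=2+4+3+2+5=16 → 22/58 = 0.37931
  surprise: TP=21, FP=1+1+2+2+4=10, FN=4+3+3+4+6=20 → 42/72 = 0.58333
  disgust: TP=42, FP=3+3+2+5+6=19, FN=1+3+1+5+4=14 → 84/117 = 0.71795
Weighted-F1 score = Σ (supportᵢ/N)·F1 scoreᵢ with N=240: (47/240)·0.69565 + (42/240)·0.61728 + (27/240)·0.70000 + (27/240)·0.37931 + (41/240)·0.58333 + (56/240)·0.71795 = 0.6329

0.6329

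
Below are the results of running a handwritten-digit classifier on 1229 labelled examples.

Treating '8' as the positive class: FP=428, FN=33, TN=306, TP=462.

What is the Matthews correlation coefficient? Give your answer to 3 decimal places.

MCC = (TP·TN − FP·FN) / √((TP+FP)(TP+FN)(TN+FP)(TN+FN))
Numerator = 462·306 − 428·33 = 127248
Denominator = √(890·495·734·339) = √109620294300 = 331089.5563
MCC = 127248 / 331089.5563 = 0.384

0.384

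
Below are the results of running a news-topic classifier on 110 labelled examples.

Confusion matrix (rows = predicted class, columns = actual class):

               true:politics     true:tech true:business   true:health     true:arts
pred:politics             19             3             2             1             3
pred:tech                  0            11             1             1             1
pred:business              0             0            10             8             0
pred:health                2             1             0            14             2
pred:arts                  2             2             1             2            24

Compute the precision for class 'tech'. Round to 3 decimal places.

0.786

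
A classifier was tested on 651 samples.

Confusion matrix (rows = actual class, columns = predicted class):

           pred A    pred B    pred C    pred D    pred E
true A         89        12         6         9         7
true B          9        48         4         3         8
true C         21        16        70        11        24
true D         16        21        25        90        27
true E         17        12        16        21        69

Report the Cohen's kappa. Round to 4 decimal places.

Observed agreement pₒ = trace/N = 366/651 = 0.56221
Expected agreement pₑ = Σ (rowᵢ·colᵢ)/N² = (123·152 + 72·109 + 142·121 + 179·134 + 135·135)/651² = 0.20278
κ = (pₒ − pₑ)/(1 − pₑ) = (0.56221 − 0.20278)/(1 − 0.20278) = 0.4509

0.4509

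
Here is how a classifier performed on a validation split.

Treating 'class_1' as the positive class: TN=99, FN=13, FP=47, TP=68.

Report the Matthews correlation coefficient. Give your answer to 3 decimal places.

0.496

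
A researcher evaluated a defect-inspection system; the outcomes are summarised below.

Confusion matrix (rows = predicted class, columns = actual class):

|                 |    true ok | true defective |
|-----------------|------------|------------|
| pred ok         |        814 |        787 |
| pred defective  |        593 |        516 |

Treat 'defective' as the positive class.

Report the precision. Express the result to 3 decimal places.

Precision = TP/(TP+FP) = 516/(516+593) = 516/1109 = 0.465

0.465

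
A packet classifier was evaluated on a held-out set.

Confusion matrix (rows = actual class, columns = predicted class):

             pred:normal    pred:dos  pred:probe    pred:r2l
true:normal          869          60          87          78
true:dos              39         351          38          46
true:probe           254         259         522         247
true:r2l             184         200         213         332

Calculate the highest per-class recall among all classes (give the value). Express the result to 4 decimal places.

Per-class recall (TP/(TP+FN)):
  normal: TP=869, FN=60+87+78=225 → 869/1094 = 0.79433
  dos: TP=351, FN=39+38+46=123 → 351/474 = 0.74051
  probe: TP=522, FN=254+259+247=760 → 522/1282 = 0.40718
  r2l: TP=332, FN=184+200+213=597 → 332/929 = 0.35737
Highest is class 'normal' with recall = 0.7943.

0.7943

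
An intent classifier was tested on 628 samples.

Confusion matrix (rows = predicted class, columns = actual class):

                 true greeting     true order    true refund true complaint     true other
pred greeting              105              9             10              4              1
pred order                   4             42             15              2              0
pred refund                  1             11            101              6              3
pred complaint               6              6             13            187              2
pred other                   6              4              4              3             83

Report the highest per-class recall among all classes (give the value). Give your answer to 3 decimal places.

0.933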